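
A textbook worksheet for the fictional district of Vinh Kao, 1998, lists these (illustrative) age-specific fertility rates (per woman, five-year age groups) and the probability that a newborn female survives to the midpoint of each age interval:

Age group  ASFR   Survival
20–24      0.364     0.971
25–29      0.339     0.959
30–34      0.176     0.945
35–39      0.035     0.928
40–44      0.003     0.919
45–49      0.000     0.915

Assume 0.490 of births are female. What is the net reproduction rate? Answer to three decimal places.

Proportion female at birth = 0.490.
Survival-weighted fertility by age (5·fₓ·Sₓ):
  20–24: 5 × 0.364 × 0.971 = 1.76722
  25–29: 5 × 0.339 × 0.959 = 1.62551
  30–34: 5 × 0.176 × 0.945 = 0.83160
  35–39: 5 × 0.035 × 0.928 = 0.16240
  40–44: 5 × 0.003 × 0.919 = 0.01379
  45–49: 5 × 0.000 × 0.915 = 0.00000
Sum = 4.40052
NRR = 0.490 × 4.40052 = 2.15625

2.156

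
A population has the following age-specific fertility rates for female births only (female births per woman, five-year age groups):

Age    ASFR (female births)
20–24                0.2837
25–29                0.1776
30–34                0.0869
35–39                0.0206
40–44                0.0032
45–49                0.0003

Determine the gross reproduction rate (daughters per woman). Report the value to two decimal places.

Sum of female ASFRs = 0.2837 + 0.1776 + 0.0869 + 0.0206 + 0.0032 + 0.0003 = 0.5723
GRR = 5 × 0.5723 = 2.8615

2.86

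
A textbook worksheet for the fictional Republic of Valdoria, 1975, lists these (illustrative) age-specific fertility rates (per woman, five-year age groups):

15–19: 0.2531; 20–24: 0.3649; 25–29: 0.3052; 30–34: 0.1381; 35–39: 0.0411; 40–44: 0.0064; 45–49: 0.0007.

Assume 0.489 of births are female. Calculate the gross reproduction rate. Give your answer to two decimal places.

Proportion female at birth = 0.489.
Sum of ASFRs = 0.2531 + 0.3649 + 0.3052 + 0.1381 + 0.0411 + 0.0064 + 0.0007 = 1.1095
TFR = 5 × 1.1095 = 5.5475
GRR = 0.489 × 5.5475 = 2.71273

2.71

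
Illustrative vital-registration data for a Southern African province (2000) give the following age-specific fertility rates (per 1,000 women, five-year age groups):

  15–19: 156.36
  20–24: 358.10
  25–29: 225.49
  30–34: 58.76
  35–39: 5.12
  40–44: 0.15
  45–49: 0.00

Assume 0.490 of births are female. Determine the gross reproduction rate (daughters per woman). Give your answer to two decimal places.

Proportion female at birth = 0.490.
Sum of ASFRs = 156.36 + 358.10 + 225.49 + 58.76 + 5.12 + 0.15 + 0.00 = 803.98
TFR = 5 × 803.98 / 1000 = 4.0199
GRR = 0.490 × 4.0199 = 1.96975

1.97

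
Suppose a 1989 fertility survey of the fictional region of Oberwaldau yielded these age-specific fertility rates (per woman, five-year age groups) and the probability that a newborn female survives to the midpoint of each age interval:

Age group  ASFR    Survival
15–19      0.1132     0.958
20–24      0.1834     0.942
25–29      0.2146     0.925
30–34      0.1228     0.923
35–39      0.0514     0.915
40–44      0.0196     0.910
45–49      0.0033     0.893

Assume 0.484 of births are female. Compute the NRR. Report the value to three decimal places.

Proportion female at birth = 0.484.
Each age group contributes 5 × ASFR × survival:
  15–19: 5 × 0.1132 × 0.958 = 0.54223
  20–24: 5 × 0.1834 × 0.942 = 0.86381
  25–29: 5 × 0.2146 × 0.925 = 0.99253
  30–34: 5 × 0.1228 × 0.923 = 0.56672
  35–39: 5 × 0.0514 × 0.915 = 0.23516
  40–44: 5 × 0.0196 × 0.910 = 0.08918
  45–49: 5 × 0.0033 × 0.893 = 0.01473
Sum = 3.30436
NRR = 0.484 × 3.30436 = 1.59931

1.599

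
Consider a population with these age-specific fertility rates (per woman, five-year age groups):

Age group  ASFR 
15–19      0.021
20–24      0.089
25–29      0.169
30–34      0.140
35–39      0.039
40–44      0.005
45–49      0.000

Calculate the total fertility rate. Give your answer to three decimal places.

2.315

Sum of ASFRs = 0.021 + 0.089 + 0.169 + 0.140 + 0.039 + 0.005 + 0.000 = 0.463
TFR = 5 × 0.463 = 2.315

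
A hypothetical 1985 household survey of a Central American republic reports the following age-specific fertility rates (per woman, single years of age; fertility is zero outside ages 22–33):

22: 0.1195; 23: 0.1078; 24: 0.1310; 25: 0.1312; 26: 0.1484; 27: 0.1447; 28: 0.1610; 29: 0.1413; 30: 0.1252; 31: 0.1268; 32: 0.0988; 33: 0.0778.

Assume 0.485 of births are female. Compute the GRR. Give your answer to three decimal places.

0.734

Proportion female at birth = 0.485.
Sum of ASFRs = 0.1195 + 0.1078 + 0.1310 + 0.1312 + 0.1484 + 0.1447 + 0.1610 + 0.1413 + 0.1252 + 0.1268 + 0.0988 + 0.0778 = 1.5135
TFR = 1.5135
GRR = 0.485 × 1.5135 = 0.73405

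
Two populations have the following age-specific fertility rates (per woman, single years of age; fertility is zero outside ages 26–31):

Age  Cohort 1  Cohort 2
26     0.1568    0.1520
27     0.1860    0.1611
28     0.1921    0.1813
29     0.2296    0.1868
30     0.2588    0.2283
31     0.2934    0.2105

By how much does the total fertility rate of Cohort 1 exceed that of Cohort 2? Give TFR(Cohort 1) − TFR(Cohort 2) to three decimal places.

Cohort 1:
  Sum of ASFRs = 0.1568 + 0.1860 + 0.1921 + 0.2296 + 0.2588 + 0.2934 = 1.3167
  TFR = 1.3167
Cohort 2:
  Sum of ASFRs = 0.1520 + 0.1611 + 0.1813 + 0.1868 + 0.2283 + 0.2105 = 1.1200
  TFR = 1.12
Difference = 1.3167 − 1.12 = 0.1967

0.197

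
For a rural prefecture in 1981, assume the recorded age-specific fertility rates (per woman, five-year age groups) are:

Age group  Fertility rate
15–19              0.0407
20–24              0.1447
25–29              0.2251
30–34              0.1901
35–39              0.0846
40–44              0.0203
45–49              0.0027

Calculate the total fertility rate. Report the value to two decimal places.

Sum of ASFRs = 0.0407 + 0.1447 + 0.2251 + 0.1901 + 0.0846 + 0.0203 + 0.0027 = 0.7082
TFR = 5 × 0.7082 = 3.541

3.54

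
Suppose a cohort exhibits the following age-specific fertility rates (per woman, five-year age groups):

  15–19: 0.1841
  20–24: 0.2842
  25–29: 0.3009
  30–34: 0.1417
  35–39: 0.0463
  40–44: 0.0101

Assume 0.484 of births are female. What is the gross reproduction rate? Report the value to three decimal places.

Proportion female at birth = 0.484.
Sum of ASFRs = 0.1841 + 0.2842 + 0.3009 + 0.1417 + 0.0463 + 0.0101 = 0.9673
TFR = 5 × 0.9673 = 4.8365
GRR = 0.484 × 4.8365 = 2.34087

2.341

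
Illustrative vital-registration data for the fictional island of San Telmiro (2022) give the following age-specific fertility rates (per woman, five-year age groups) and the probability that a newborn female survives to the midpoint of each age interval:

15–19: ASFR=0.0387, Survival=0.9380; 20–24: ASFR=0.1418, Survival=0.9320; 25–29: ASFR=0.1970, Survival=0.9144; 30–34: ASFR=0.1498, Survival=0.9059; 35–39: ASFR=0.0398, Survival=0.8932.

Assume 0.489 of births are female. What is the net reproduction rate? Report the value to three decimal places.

1.271

Proportion female at birth = 0.489.
Each age group contributes 5 × ASFR × survival:
  15–19: 5 × 0.0387 × 0.9380 = 0.18150
  20–24: 5 × 0.1418 × 0.9320 = 0.66079
  25–29: 5 × 0.1970 × 0.9144 = 0.90068
  30–34: 5 × 0.1498 × 0.9059 = 0.67852
  35–39: 5 × 0.0398 × 0.8932 = 0.17775
Sum = 2.59924
NRR = 0.489 × 2.59924 = 1.27103
With NRR above 1 the population is above replacement fertility.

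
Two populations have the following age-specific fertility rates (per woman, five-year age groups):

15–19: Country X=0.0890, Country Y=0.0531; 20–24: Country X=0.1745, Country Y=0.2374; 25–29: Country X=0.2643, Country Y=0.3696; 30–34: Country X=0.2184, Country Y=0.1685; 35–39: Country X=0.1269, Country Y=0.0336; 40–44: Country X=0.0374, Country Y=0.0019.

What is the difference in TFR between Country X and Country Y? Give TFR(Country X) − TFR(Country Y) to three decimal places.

Country X:
  Sum of ASFRs = 0.0890 + 0.1745 + 0.2643 + 0.2184 + 0.1269 + 0.0374 = 0.9105
  TFR = 5 × 0.9105 = 4.5525
Country Y:
  Sum of ASFRs = 0.0531 + 0.2374 + 0.3696 + 0.1685 + 0.0336 + 0.0019 = 0.8641
  TFR = 5 × 0.8641 = 4.3205
Difference = 4.5525 − 4.3205 = 0.232

0.232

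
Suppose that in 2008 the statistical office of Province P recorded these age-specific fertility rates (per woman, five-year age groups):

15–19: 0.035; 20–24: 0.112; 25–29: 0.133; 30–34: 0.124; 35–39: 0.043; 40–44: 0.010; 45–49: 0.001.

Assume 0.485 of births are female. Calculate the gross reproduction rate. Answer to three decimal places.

Proportion female at birth = 0.485.
Sum of ASFRs = 0.035 + 0.112 + 0.133 + 0.124 + 0.043 + 0.010 + 0.001 = 0.458
TFR = 5 × 0.458 = 2.29
GRR = 0.485 × 2.29 = 1.11065

1.111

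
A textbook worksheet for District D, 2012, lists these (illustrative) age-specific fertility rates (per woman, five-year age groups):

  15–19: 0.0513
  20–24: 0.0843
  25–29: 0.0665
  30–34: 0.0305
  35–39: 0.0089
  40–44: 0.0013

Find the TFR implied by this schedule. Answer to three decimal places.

Sum of ASFRs = 0.0513 + 0.0843 + 0.0665 + 0.0305 + 0.0089 + 0.0013 = 0.2428
TFR = 5 × 0.2428 = 1.214

1.214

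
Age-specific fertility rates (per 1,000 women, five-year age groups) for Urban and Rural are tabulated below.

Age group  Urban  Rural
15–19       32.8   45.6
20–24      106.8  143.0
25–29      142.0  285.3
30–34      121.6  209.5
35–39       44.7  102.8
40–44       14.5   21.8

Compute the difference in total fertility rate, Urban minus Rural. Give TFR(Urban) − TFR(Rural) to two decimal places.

Urban:
  Sum of ASFRs = 32.8 + 106.8 + 142.0 + 121.6 + 44.7 + 14.5 = 462.4
  TFR = 5 × 462.4 / 1000 = 2.312
Rural:
  Sum of ASFRs = 45.6 + 143.0 + 285.3 + 209.5 + 102.8 + 21.8 = 808.0
  TFR = 5 × 808.0 / 1000 = 4.04
Difference = 2.312 − 4.04 = -1.728

-1.73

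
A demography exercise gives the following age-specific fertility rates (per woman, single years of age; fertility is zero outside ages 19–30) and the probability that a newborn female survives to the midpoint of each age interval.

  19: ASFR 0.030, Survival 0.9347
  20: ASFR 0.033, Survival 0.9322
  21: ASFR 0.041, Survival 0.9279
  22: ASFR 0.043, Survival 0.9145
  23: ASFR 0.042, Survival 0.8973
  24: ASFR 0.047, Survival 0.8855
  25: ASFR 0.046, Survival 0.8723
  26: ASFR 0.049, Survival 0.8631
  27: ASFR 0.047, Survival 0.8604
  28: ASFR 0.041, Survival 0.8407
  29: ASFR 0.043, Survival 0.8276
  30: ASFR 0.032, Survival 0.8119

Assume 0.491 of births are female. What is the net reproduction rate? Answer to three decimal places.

0.213

Proportion female at birth = 0.491.
Weighting each age-specific rate by interval width and survival:
  19: 1 × 0.030 × 0.9347 = 0.02804
  20: 1 × 0.033 × 0.9322 = 0.03076
  21: 1 × 0.041 × 0.9279 = 0.03804
  22: 1 × 0.043 × 0.9145 = 0.03932
  23: 1 × 0.042 × 0.8973 = 0.03769
  24: 1 × 0.047 × 0.8855 = 0.04162
  25: 1 × 0.046 × 0.8723 = 0.04013
  26: 1 × 0.049 × 0.8631 = 0.04229
  27: 1 × 0.047 × 0.8604 = 0.04044
  28: 1 × 0.041 × 0.8407 = 0.03447
  29: 1 × 0.043 × 0.8276 = 0.03559
  30: 1 × 0.032 × 0.8119 = 0.02598
Sum = 0.43437
NRR = 0.491 × 0.43437 = 0.21328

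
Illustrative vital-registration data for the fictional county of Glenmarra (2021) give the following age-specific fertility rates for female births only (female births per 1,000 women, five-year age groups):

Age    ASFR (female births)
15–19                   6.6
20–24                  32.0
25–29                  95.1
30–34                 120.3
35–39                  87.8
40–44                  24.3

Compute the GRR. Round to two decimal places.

1.83

Sum of female ASFRs = 6.6 + 32.0 + 95.1 + 120.3 + 87.8 + 24.3 = 366.1
GRR = 5 × 366.1 / 1000 = 1.8305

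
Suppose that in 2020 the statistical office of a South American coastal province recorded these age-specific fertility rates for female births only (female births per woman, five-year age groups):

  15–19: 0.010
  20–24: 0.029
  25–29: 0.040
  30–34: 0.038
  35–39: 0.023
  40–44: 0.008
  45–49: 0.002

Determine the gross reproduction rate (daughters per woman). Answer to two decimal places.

Sum of female ASFRs = 0.010 + 0.029 + 0.040 + 0.038 + 0.023 + 0.008 + 0.002 = 0.150
GRR = 5 × 0.150 = 0.75

0.75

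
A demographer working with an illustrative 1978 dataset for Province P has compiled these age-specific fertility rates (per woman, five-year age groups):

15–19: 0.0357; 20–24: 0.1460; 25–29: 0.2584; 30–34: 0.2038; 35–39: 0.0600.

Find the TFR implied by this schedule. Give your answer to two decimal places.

3.52

Sum of ASFRs = 0.0357 + 0.1460 + 0.2584 + 0.2038 + 0.0600 = 0.7039
TFR = 5 × 0.7039 = 3.5195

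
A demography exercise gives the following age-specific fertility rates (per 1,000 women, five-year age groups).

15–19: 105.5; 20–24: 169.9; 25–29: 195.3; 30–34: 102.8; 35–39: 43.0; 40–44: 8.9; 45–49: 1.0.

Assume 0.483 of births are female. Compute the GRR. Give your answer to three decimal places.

Proportion female at birth = 0.483.
Sum of ASFRs = 105.5 + 169.9 + 195.3 + 102.8 + 43.0 + 8.9 + 1.0 = 626.4
TFR = 5 × 626.4 / 1000 = 3.132
GRR = 0.483 × 3.132 = 1.51276

1.513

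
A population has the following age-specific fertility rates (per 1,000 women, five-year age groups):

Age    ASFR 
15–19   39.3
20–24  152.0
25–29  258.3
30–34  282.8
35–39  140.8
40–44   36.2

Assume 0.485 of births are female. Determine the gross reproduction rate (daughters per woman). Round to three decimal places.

2.205

Proportion female at birth = 0.485.
Sum of ASFRs = 39.3 + 152.0 + 258.3 + 282.8 + 140.8 + 36.2 = 909.4
TFR = 5 × 909.4 / 1000 = 4.547
GRR = 0.485 × 4.547 = 2.20530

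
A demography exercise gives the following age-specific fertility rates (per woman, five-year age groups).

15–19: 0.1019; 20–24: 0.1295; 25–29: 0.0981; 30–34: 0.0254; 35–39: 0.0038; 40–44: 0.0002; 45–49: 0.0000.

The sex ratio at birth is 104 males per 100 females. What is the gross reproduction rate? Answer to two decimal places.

0.88

Proportion female at birth = 100 / (100 + 104) = 0.49020.
Sum of ASFRs = 0.1019 + 0.1295 + 0.0981 + 0.0254 + 0.0038 + 0.0002 + 0.0000 = 0.3589
TFR = 5 × 0.3589 = 1.7945
GRR = 0.49020 × 1.7945 = 0.87966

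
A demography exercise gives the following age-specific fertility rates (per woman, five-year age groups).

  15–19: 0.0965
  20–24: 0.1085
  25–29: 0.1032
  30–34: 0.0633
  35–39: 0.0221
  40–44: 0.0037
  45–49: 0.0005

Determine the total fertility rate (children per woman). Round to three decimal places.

1.989

Sum of ASFRs = 0.0965 + 0.1085 + 0.1032 + 0.0633 + 0.0221 + 0.0037 + 0.0005 = 0.3978
TFR = 5 × 0.3978 = 1.989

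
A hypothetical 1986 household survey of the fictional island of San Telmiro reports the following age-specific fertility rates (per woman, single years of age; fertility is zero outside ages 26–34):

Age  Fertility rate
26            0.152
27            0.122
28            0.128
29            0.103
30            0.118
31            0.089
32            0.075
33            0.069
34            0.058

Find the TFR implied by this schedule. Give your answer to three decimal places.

0.914

Sum of ASFRs = 0.152 + 0.122 + 0.128 + 0.103 + 0.118 + 0.089 + 0.075 + 0.069 + 0.058 = 0.914
TFR = 0.914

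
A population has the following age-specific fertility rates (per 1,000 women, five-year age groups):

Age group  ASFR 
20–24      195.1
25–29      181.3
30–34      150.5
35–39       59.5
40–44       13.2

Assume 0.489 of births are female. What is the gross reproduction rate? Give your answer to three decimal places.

1.466

Proportion female at birth = 0.489.
Sum of ASFRs = 195.1 + 181.3 + 150.5 + 59.5 + 13.2 = 599.6
TFR = 5 × 599.6 / 1000 = 2.998
GRR = 0.489 × 2.998 = 1.46602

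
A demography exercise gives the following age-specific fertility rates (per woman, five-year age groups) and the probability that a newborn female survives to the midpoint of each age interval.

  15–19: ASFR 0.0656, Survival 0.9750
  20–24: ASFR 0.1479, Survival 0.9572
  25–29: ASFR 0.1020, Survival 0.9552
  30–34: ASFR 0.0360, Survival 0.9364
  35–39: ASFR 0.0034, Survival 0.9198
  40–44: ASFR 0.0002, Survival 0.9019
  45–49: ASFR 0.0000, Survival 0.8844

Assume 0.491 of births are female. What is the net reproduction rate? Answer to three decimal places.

Proportion female at birth = 0.491.
Each age group contributes 5 × ASFR × survival:
  15–19: 5 × 0.0656 × 0.9750 = 0.31980
  20–24: 5 × 0.1479 × 0.9572 = 0.70785
  25–29: 5 × 0.1020 × 0.9552 = 0.48715
  30–34: 5 × 0.0360 × 0.9364 = 0.16855
  35–39: 5 × 0.0034 × 0.9198 = 0.01564
  40–44: 5 × 0.0002 × 0.9019 = 0.00090
  45–49: 5 × 0.0000 × 0.8844 = 0.00000
Sum = 1.69989
NRR = 0.491 × 1.69989 = 0.83465
With NRR below 1 the population is below replacement fertility.

0.835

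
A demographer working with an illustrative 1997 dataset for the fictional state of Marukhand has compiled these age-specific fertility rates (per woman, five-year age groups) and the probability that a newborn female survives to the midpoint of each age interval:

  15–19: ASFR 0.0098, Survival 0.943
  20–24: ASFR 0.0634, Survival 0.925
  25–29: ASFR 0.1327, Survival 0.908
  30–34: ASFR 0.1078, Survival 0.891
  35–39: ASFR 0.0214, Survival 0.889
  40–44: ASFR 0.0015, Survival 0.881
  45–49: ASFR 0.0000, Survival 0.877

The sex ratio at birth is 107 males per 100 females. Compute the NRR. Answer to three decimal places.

0.736

Proportion female at birth = 100 / (100 + 107) = 0.48309.
Per-age-group product (5 × ASFR × survival probability):
  15–19: 5 × 0.0098 × 0.943 = 0.04621
  20–24: 5 × 0.0634 × 0.925 = 0.29323
  25–29: 5 × 0.1327 × 0.908 = 0.60246
  30–34: 5 × 0.1078 × 0.891 = 0.48025
  35–39: 5 × 0.0214 × 0.889 = 0.09512
  40–44: 5 × 0.0015 × 0.881 = 0.00661
  45–49: 5 × 0.0000 × 0.877 = 0.00000
Sum = 1.52388
NRR = 0.48309 × 1.52388 = 0.73617
NRR < 1, so the cohort does not fully replace itself.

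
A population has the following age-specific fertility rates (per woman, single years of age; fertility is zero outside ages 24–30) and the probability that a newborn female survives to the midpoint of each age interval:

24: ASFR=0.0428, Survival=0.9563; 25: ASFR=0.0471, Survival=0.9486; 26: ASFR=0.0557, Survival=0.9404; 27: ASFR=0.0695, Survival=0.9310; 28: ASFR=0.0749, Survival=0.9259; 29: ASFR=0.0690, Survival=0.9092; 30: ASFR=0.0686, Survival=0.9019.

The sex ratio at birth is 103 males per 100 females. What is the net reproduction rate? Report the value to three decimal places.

Proportion female at birth = 100 / (100 + 103) = 0.49261.
Each age group contributes 1 × ASFR × survival:
  24: 1 × 0.0428 × 0.9563 = 0.04093
  25: 1 × 0.0471 × 0.9486 = 0.04468
  26: 1 × 0.0557 × 0.9404 = 0.05238
  27: 1 × 0.0695 × 0.9310 = 0.06470
  28: 1 × 0.0749 × 0.9259 = 0.06935
  29: 1 × 0.0690 × 0.9092 = 0.06273
  30: 1 × 0.0686 × 0.9019 = 0.06187
Sum = 0.39664
NRR = 0.49261 × 0.39664 = 0.19539
NRR < 1, so the cohort does not fully replace itself.

0.195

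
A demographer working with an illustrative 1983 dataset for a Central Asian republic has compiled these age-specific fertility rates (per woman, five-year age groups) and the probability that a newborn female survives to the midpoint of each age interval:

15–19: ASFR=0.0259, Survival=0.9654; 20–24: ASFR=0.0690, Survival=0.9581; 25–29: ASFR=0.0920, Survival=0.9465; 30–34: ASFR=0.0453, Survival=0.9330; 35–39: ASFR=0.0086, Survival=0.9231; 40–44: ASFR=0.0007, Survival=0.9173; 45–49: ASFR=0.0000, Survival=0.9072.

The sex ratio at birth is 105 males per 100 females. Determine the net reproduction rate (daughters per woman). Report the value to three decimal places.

Proportion female at birth = 100 / (100 + 105) = 0.48780.
Survival-weighted fertility by age (5·fₓ·Sₓ):
  15–19: 5 × 0.0259 × 0.9654 = 0.12502
  20–24: 5 × 0.0690 × 0.9581 = 0.33054
  25–29: 5 × 0.0920 × 0.9465 = 0.43539
  30–34: 5 × 0.0453 × 0.9330 = 0.21132
  35–39: 5 × 0.0086 × 0.9231 = 0.03969
  40–44: 5 × 0.0007 × 0.9173 = 0.00321
  45–49: 5 × 0.0000 × 0.9072 = 0.00000
Sum = 1.14517
NRR = 0.48780 × 1.14517 = 0.55861
An NRR under 1 implies long-run decline under these rates.

0.559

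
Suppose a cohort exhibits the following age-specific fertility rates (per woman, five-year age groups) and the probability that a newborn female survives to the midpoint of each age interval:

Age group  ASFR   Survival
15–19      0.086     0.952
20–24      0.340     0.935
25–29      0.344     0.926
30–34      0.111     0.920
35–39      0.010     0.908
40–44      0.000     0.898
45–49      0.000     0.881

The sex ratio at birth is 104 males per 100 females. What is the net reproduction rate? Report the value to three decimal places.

Proportion female at birth = 100 / (100 + 104) = 0.49020.
Per-age-group product (5 × ASFR × survival probability):
  15–19: 5 × 0.086 × 0.952 = 0.40936
  20–24: 5 × 0.340 × 0.935 = 1.58950
  25–29: 5 × 0.344 × 0.926 = 1.59272
  30–34: 5 × 0.111 × 0.920 = 0.51060
  35–39: 5 × 0.010 × 0.908 = 0.04540
  40–44: 5 × 0.000 × 0.898 = 0.00000
  45–49: 5 × 0.000 × 0.881 = 0.00000
Sum = 4.14758
NRR = 0.49020 × 4.14758 = 2.03314
NRR > 1, so each generation more than replaces itself.

2.033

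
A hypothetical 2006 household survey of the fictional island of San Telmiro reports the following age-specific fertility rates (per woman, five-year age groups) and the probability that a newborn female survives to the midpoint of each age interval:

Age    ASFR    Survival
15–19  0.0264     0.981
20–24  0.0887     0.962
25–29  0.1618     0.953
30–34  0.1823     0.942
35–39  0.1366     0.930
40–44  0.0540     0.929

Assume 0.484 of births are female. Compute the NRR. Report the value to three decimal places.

1.487

Proportion female at birth = 0.484.
Each age group contributes 5 × ASFR × survival:
  15–19: 5 × 0.0264 × 0.981 = 0.12949
  20–24: 5 × 0.0887 × 0.962 = 0.42665
  25–29: 5 × 0.1618 × 0.953 = 0.77098
  30–34: 5 × 0.1823 × 0.942 = 0.85863
  35–39: 5 × 0.1366 × 0.930 = 0.63519
  40–44: 5 × 0.0540 × 0.929 = 0.25083
Sum = 3.07177
NRR = 0.484 × 3.07177 = 1.48674
NRR > 1, so each generation more than replaces itself.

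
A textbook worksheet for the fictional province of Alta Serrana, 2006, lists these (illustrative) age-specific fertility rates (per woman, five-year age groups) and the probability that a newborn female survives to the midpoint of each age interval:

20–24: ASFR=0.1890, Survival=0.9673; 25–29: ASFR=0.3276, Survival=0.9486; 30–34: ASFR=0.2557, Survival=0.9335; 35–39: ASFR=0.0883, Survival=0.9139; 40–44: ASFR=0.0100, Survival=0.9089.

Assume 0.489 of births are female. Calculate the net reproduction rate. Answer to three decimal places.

Proportion female at birth = 0.489.
Per-age-group product (5 × ASFR × survival probability):
  20–24: 5 × 0.1890 × 0.9673 = 0.91410
  25–29: 5 × 0.3276 × 0.9486 = 1.55381
  30–34: 5 × 0.2557 × 0.9335 = 1.19348
  35–39: 5 × 0.0883 × 0.9139 = 0.40349
  40–44: 5 × 0.0100 × 0.9089 = 0.04545
Sum = 4.11033
NRR = 0.489 × 4.11033 = 2.00995

2.010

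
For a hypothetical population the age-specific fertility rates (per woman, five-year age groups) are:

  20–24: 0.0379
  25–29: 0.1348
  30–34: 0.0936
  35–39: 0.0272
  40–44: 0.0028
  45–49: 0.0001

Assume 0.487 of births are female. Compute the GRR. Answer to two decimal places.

0.72

Proportion female at birth = 0.487.
Sum of ASFRs = 0.0379 + 0.1348 + 0.0936 + 0.0272 + 0.0028 + 0.0001 = 0.2964
TFR = 5 × 0.2964 = 1.482
GRR = 0.487 × 1.482 = 0.72173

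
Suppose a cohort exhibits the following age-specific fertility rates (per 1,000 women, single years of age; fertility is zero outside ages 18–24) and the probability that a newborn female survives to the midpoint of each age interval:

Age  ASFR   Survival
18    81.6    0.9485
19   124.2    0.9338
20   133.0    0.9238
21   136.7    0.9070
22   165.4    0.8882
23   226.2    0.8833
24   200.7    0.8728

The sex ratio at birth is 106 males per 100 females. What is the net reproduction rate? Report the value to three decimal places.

Proportion female at birth = 100 / (100 + 106) = 0.48544.
Survival-weighted fertility by age (1·fₓ·Sₓ):
  18: 1 × 81.6/1000 × 0.9485 = 0.07740
  19: 1 × 124.2/1000 × 0.9338 = 0.11598
  20: 1 × 133.0/1000 × 0.9238 = 0.12287
  21: 1 × 136.7/1000 × 0.9070 = 0.12399
  22: 1 × 165.4/1000 × 0.8882 = 0.14691
  23: 1 × 226.2/1000 × 0.8833 = 0.19980
  24: 1 × 200.7/1000 × 0.8728 = 0.17517
Sum = 0.96212
NRR = 0.48544 × 0.96212 = 0.46705
NRR < 1, so the cohort does not fully replace itself.

0.467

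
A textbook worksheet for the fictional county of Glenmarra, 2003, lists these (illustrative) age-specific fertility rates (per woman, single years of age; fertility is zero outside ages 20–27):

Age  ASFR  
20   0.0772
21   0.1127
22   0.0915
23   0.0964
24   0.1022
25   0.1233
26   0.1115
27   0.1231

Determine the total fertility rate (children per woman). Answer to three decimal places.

Sum of ASFRs = 0.0772 + 0.1127 + 0.0915 + 0.0964 + 0.1022 + 0.1233 + 0.1115 + 0.1231 = 0.8379
TFR = 0.8379

0.838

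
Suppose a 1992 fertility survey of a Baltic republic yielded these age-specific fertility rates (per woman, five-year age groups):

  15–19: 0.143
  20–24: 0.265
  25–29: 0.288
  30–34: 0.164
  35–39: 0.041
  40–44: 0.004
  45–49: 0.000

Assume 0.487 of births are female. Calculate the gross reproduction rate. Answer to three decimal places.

Proportion female at birth = 0.487.
Sum of ASFRs = 0.143 + 0.265 + 0.288 + 0.164 + 0.041 + 0.004 + 0.000 = 0.905
TFR = 5 × 0.905 = 4.525
GRR = 0.487 × 4.525 = 2.20368

2.204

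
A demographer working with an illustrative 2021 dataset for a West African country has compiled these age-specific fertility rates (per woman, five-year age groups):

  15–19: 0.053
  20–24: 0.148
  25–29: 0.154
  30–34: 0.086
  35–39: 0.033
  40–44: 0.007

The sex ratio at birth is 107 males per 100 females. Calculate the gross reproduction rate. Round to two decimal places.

Proportion female at birth = 100 / (100 + 107) = 0.48309.
Sum of ASFRs = 0.053 + 0.148 + 0.154 + 0.086 + 0.033 + 0.007 = 0.481
TFR = 5 × 0.481 = 2.405
GRR = 0.48309 × 2.405 = 1.16183

1.16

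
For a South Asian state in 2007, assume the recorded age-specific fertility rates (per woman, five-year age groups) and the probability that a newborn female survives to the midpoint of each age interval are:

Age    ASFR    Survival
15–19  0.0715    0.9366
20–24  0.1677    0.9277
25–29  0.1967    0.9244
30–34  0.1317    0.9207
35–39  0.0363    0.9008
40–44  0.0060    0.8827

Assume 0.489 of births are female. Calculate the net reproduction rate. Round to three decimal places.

Proportion female at birth = 0.489.
Survival-weighted fertility by age (5·fₓ·Sₓ):
  15–19: 5 × 0.0715 × 0.9366 = 0.33483
  20–24: 5 × 0.1677 × 0.9277 = 0.77788
  25–29: 5 × 0.1967 × 0.9244 = 0.90915
  30–34: 5 × 0.1317 × 0.9207 = 0.60628
  35–39: 5 × 0.0363 × 0.9008 = 0.16350
  40–44: 5 × 0.0060 × 0.8827 = 0.02648
Sum = 2.81812
NRR = 0.489 × 2.81812 = 1.37806

1.378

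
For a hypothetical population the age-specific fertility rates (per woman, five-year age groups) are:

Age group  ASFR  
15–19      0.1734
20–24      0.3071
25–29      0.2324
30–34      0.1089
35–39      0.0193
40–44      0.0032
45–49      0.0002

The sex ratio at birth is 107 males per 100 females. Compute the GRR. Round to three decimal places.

2.040

Proportion female at birth = 100 / (100 + 107) = 0.48309.
Sum of ASFRs = 0.1734 + 0.3071 + 0.2324 + 0.1089 + 0.0193 + 0.0032 + 0.0002 = 0.8445
TFR = 5 × 0.8445 = 4.2225
GRR = 0.48309 × 4.2225 = 2.03985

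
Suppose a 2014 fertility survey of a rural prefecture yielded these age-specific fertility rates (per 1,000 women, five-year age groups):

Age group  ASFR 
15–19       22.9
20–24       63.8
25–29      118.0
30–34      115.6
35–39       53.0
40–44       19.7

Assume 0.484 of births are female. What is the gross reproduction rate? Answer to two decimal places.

0.95

Proportion female at birth = 0.484.
Sum of ASFRs = 22.9 + 63.8 + 118.0 + 115.6 + 53.0 + 19.7 = 393.0
TFR = 5 × 393.0 / 1000 = 1.965
GRR = 0.484 × 1.965 = 0.95106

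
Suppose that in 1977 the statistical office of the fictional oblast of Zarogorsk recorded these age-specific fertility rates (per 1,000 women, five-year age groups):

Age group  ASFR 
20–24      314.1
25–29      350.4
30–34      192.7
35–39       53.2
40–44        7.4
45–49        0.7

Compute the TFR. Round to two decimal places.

4.59

Sum of ASFRs = 314.1 + 350.4 + 192.7 + 53.2 + 7.4 + 0.7 = 918.5
TFR = 5 × 918.5 / 1000 = 4.5925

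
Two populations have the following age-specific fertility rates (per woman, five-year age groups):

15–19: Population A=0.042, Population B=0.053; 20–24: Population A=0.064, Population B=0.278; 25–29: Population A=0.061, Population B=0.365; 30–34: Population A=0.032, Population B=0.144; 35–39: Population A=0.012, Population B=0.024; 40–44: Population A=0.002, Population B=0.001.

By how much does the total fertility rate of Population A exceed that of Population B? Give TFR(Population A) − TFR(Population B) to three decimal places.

Population A:
  Sum of ASFRs = 0.042 + 0.064 + 0.061 + 0.032 + 0.012 + 0.002 = 0.213
  TFR = 5 × 0.213 = 1.065
Population B:
  Sum of ASFRs = 0.053 + 0.278 + 0.365 + 0.144 + 0.024 + 0.001 = 0.865
  TFR = 5 × 0.865 = 4.325
Difference = 1.065 − 4.325 = -3.26

-3.260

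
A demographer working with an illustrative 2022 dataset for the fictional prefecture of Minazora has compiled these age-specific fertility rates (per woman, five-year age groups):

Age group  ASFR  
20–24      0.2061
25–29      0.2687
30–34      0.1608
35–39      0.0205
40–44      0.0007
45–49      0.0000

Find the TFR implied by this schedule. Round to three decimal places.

Sum of ASFRs = 0.2061 + 0.2687 + 0.1608 + 0.0205 + 0.0007 + 0.0000 = 0.6568
TFR = 5 × 0.6568 = 3.284

3.284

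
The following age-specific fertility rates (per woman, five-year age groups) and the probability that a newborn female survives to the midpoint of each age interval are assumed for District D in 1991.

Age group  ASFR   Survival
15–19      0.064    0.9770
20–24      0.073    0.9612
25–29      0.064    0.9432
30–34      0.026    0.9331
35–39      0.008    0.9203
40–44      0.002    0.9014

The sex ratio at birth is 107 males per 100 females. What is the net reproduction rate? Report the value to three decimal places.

Proportion female at birth = 100 / (100 + 107) = 0.48309.
Survival-weighted fertility by age (5·fₓ·Sₓ):
  15–19: 5 × 0.064 × 0.9770 = 0.31264
  20–24: 5 × 0.073 × 0.9612 = 0.35084
  25–29: 5 × 0.064 × 0.9432 = 0.30182
  30–34: 5 × 0.026 × 0.9331 = 0.12130
  35–39: 5 × 0.008 × 0.9203 = 0.03681
  40–44: 5 × 0.002 × 0.9014 = 0.00901
Sum = 1.13242
NRR = 0.48309 × 1.13242 = 0.54706

0.547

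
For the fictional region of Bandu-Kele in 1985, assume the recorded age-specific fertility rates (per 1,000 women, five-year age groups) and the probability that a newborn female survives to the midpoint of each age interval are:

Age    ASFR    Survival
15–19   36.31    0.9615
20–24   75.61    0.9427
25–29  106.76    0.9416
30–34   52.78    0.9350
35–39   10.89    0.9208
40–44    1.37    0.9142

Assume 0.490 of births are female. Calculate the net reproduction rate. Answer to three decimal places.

Proportion female at birth = 0.490.
Weighting each age-specific rate by interval width and survival:
  15–19: 5 × 36.31/1000 × 0.9615 = 0.17456
  20–24: 5 × 75.61/1000 × 0.9427 = 0.35639
  25–29: 5 × 106.76/1000 × 0.9416 = 0.50263
  30–34: 5 × 52.78/1000 × 0.9350 = 0.24675
  35–39: 5 × 10.89/1000 × 0.9208 = 0.05014
  40–44: 5 × 1.37/1000 × 0.9142 = 0.00626
Sum = 1.33673
NRR = 0.490 × 1.33673 = 0.65500
NRR < 1, so the cohort does not fully replace itself.

0.655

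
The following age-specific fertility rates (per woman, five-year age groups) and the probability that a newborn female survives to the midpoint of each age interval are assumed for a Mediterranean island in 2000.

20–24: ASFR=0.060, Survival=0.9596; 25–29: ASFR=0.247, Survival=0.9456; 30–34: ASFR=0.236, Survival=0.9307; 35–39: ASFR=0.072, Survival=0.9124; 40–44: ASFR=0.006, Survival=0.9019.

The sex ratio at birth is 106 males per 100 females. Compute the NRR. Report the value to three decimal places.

Proportion female at birth = 100 / (100 + 106) = 0.48544.
Each age group contributes 5 × ASFR × survival:
  20–24: 5 × 0.060 × 0.9596 = 0.28788
  25–29: 5 × 0.247 × 0.9456 = 1.16782
  30–34: 5 × 0.236 × 0.9307 = 1.09823
  35–39: 5 × 0.072 × 0.9124 = 0.32846
  40–44: 5 × 0.006 × 0.9019 = 0.02706
Sum = 2.90945
NRR = 0.48544 × 2.90945 = 1.41236
With NRR above 1 the population is above replacement fertility.

1.412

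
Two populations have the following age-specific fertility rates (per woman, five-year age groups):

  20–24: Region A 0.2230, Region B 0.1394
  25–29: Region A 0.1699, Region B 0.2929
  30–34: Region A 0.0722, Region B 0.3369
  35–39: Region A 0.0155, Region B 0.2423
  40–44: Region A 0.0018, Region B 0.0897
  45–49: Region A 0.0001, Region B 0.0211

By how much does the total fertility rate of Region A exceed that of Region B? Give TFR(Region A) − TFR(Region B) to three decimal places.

-3.199

Region A:
  Sum of ASFRs = 0.2230 + 0.1699 + 0.0722 + 0.0155 + 0.0018 + 0.0001 = 0.4825
  TFR = 5 × 0.4825 = 2.4125
Region B:
  Sum of ASFRs = 0.1394 + 0.2929 + 0.3369 + 0.2423 + 0.0897 + 0.0211 = 1.1223
  TFR = 5 × 1.1223 = 5.6115
Difference = 2.4125 − 5.6115 = -3.199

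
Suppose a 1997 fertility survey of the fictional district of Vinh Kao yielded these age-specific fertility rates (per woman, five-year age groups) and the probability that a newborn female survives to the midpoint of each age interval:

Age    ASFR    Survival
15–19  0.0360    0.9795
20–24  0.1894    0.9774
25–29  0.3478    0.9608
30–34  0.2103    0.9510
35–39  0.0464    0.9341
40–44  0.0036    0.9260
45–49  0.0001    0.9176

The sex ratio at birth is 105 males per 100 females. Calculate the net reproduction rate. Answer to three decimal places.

Proportion female at birth = 100 / (100 + 105) = 0.48780.
Survival-weighted fertility by age (5·fₓ·Sₓ):
  15–19: 5 × 0.0360 × 0.9795 = 0.17631
  20–24: 5 × 0.1894 × 0.9774 = 0.92560
  25–29: 5 × 0.3478 × 0.9608 = 1.67083
  30–34: 5 × 0.2103 × 0.9510 = 0.99998
  35–39: 5 × 0.0464 × 0.9341 = 0.21671
  40–44: 5 × 0.0036 × 0.9260 = 0.01667
  45–49: 5 × 0.0001 × 0.9176 = 0.00046
Sum = 4.00656
NRR = 0.48780 × 4.00656 = 1.95440
With NRR above 1 the population is above replacement fertility.

1.954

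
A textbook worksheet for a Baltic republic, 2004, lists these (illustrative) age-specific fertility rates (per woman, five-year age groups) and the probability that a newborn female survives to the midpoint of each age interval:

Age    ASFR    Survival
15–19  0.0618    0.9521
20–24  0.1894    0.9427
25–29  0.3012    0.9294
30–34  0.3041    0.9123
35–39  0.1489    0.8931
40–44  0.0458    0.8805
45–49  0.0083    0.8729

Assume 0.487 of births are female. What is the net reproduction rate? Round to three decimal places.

Proportion female at birth = 0.487.
Per-age-group product (5 × ASFR × survival probability):
  15–19: 5 × 0.0618 × 0.9521 = 0.29420
  20–24: 5 × 0.1894 × 0.9427 = 0.89274
  25–29: 5 × 0.3012 × 0.9294 = 1.39968
  30–34: 5 × 0.3041 × 0.9123 = 1.38715
  35–39: 5 × 0.1489 × 0.8931 = 0.66491
  40–44: 5 × 0.0458 × 0.8805 = 0.20163
  45–49: 5 × 0.0083 × 0.8729 = 0.03623
Sum = 4.87654
NRR = 0.487 × 4.87654 = 2.37487
An NRR exceeding 1 indicates intrinsic growth under these rates.

2.375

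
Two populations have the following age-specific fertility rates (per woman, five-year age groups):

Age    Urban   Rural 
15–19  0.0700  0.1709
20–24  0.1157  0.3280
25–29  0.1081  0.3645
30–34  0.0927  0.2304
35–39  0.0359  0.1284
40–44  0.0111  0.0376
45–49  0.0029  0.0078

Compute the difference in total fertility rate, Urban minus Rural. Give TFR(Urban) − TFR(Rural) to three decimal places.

-4.156

Urban:
  Sum of ASFRs = 0.0700 + 0.1157 + 0.1081 + 0.0927 + 0.0359 + 0.0111 + 0.0029 = 0.4364
  TFR = 5 × 0.4364 = 2.182
Rural:
  Sum of ASFRs = 0.1709 + 0.3280 + 0.3645 + 0.2304 + 0.1284 + 0.0376 + 0.0078 = 1.2676
  TFR = 5 × 1.2676 = 6.338
Difference = 2.182 − 6.338 = -4.156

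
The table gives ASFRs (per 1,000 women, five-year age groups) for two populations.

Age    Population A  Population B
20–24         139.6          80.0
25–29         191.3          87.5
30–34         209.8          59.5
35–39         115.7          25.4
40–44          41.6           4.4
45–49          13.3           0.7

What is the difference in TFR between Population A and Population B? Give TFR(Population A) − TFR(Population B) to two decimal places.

2.27

Population A:
  Sum of ASFRs = 139.6 + 191.3 + 209.8 + 115.7 + 41.6 + 13.3 = 711.3
  TFR = 5 × 711.3 / 1000 = 3.5565
Population B:
  Sum of ASFRs = 80.0 + 87.5 + 59.5 + 25.4 + 4.4 + 0.7 = 257.5
  TFR = 5 × 257.5 / 1000 = 1.2875
Difference = 3.5565 − 1.2875 = 2.269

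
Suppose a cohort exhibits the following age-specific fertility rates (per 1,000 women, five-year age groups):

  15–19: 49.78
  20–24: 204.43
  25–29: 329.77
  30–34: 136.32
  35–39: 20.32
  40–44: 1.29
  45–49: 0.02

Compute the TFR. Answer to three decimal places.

3.710

Sum of ASFRs = 49.78 + 204.43 + 329.77 + 136.32 + 20.32 + 1.29 + 0.02 = 741.93
TFR = 5 × 741.93 / 1000 = 3.70965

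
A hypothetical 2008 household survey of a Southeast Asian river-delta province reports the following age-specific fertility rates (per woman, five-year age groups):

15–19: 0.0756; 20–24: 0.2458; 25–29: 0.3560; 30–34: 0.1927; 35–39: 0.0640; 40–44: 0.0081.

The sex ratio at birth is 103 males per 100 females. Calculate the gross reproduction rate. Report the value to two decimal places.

2.32

Proportion female at birth = 100 / (100 + 103) = 0.49261.
Sum of ASFRs = 0.0756 + 0.2458 + 0.3560 + 0.1927 + 0.0640 + 0.0081 = 0.9422
TFR = 5 × 0.9422 = 4.711
GRR = 0.49261 × 4.711 = 2.32069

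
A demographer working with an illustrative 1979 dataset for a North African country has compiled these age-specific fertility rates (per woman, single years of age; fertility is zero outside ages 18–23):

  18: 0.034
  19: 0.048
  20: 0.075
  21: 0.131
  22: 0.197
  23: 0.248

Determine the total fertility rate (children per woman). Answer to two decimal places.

0.73

Sum of ASFRs = 0.034 + 0.048 + 0.075 + 0.131 + 0.197 + 0.248 = 0.733
TFR = 0.733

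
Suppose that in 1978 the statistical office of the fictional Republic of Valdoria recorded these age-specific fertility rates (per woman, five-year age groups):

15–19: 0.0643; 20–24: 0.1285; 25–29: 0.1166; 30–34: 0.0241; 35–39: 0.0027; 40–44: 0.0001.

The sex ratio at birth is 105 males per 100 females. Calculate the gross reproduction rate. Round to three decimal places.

Proportion female at birth = 100 / (100 + 105) = 0.48780.
Sum of ASFRs = 0.0643 + 0.1285 + 0.1166 + 0.0241 + 0.0027 + 0.0001 = 0.3363
TFR = 5 × 0.3363 = 1.6815
GRR = 0.48780 × 1.6815 = 0.82024

0.820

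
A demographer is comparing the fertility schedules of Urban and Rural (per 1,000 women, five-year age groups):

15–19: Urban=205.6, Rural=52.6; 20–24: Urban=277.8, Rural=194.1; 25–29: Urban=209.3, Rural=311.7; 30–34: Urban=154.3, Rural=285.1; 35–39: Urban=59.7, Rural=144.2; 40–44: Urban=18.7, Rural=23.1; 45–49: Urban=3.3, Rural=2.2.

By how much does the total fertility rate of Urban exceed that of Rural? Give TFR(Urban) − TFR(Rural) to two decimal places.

Urban:
  Sum of ASFRs = 205.6 + 277.8 + 209.3 + 154.3 + 59.7 + 18.7 + 3.3 = 928.7
  TFR = 5 × 928.7 / 1000 = 4.6435
Rural:
  Sum of ASFRs = 52.6 + 194.1 + 311.7 + 285.1 + 144.2 + 23.1 + 2.2 = 1013.0
  TFR = 5 × 1013.0 / 1000 = 5.065
Difference = 4.6435 − 5.065 = -0.4215

-0.42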